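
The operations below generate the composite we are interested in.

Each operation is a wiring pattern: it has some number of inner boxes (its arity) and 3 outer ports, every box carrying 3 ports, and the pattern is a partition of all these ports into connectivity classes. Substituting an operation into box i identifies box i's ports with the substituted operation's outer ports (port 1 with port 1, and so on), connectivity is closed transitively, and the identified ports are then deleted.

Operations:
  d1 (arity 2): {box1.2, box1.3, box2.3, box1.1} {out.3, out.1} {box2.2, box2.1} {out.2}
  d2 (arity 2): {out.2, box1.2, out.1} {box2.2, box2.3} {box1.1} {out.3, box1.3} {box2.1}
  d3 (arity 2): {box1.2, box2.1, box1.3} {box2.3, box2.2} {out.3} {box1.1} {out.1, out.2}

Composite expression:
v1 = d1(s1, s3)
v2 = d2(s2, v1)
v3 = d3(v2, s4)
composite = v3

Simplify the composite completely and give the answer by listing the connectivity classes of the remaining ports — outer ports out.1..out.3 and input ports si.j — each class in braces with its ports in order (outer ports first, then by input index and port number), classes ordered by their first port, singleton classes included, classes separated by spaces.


{out.1, out.2} {out.3} {s1.1, s1.2, s1.3, s3.3} {s2.1} {s2.2, s2.3, s4.1} {s3.1, s3.2} {s4.2, s4.3}


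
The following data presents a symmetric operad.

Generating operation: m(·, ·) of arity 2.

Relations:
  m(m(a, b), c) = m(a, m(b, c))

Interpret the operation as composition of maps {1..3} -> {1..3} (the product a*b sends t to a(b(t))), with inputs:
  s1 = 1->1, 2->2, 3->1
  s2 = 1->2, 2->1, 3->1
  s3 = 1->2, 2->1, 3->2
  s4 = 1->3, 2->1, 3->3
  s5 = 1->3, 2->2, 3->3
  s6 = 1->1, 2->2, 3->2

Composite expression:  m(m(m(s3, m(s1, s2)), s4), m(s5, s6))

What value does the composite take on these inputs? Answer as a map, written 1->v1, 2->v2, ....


1->2, 2->1, 3->1

m(s1, s2) = 1->2, 2->1, 3->1
m(s3, m(s1, s2)) = 1->1, 2->2, 3->2
m(m(s3, m(s1, s2)), s4) = 1->2, 2->1, 3->2
m(s5, s6) = 1->3, 2->2, 3->2
m(m(m(s3, m(s1, s2)), s4), m(s5, s6)) = 1->2, 2->1, 3->1


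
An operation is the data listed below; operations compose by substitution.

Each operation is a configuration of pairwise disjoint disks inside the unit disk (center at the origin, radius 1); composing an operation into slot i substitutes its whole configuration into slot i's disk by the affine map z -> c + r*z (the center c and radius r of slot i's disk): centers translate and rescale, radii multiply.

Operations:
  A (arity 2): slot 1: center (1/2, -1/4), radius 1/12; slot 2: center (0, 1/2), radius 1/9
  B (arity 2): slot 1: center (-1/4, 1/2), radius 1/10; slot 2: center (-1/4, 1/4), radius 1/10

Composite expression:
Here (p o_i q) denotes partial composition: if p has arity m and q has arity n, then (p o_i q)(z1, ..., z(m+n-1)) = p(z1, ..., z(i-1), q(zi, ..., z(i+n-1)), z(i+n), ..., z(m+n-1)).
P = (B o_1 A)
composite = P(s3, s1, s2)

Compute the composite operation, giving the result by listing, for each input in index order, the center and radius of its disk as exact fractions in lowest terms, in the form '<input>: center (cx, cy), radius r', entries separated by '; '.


s1: center (-1/4, 11/20), radius 1/90; s2: center (-1/4, 1/4), radius 1/10; s3: center (-1/5, 19/40), radius 1/120

Follow each s-input down from B: c' goes to c + r*c', radius to r*r'.
s3 passes through 2 substitutions, ending at center (-1/5, 19/40), radius 1/120
s1 passes through 2 substitutions, ending at center (-1/4, 11/20), radius 1/90
s2 passes through 1 substitution, ending at center (-1/4, 1/4), radius 1/10


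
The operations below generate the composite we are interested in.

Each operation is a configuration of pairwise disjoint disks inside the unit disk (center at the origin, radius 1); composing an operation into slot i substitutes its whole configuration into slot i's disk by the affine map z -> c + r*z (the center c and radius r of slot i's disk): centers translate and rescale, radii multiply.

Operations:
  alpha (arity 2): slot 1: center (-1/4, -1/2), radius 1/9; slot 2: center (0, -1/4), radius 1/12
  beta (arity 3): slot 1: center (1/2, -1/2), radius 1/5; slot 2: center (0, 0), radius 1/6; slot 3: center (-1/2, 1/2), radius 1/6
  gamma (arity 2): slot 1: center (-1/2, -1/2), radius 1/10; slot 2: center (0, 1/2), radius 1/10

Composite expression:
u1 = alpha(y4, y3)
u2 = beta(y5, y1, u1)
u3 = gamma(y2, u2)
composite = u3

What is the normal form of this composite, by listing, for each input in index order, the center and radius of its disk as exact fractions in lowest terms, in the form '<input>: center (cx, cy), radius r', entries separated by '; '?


Below gamma, radii multiply path by path; the y-disk centers shift.
tracing y2 down its 1-map path: center (-1/2, -1/2), radius 1/10
tracing y5 down its 2-map path: center (1/20, 9/20), radius 1/50
tracing y1 down its 2-map path: center (0, 1/2), radius 1/60
tracing y4 down its 3-map path: center (-13/240, 13/24), radius 1/540
tracing y3 down its 3-map path: center (-1/20, 131/240), radius 1/720

y1: center (0, 1/2), radius 1/60; y2: center (-1/2, -1/2), radius 1/10; y3: center (-1/20, 131/240), radius 1/720; y4: center (-13/240, 13/24), radius 1/540; y5: center (1/20, 9/20), radius 1/50


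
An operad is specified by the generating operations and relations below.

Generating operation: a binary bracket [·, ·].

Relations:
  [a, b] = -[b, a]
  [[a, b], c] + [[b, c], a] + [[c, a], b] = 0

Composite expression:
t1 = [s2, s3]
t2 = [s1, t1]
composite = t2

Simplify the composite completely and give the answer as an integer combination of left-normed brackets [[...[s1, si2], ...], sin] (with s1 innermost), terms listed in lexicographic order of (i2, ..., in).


[[s1, s2], s3] - [[s1, s3], s2]

Left-normed coefficients sit on the s1-initial expansion words.
Composite bracket: [s1, [s2, s3]]
Expanding via [a, b] = ab - ba: 4 signed words (2^2 = 4).
Keep just the words that open with s1:
  sign of s1s2s3 is +1, so it contributes +[[s1, s2], s3]
  sign of s1s3s2 is -1, so it contributes -[[s1, s3], s2]


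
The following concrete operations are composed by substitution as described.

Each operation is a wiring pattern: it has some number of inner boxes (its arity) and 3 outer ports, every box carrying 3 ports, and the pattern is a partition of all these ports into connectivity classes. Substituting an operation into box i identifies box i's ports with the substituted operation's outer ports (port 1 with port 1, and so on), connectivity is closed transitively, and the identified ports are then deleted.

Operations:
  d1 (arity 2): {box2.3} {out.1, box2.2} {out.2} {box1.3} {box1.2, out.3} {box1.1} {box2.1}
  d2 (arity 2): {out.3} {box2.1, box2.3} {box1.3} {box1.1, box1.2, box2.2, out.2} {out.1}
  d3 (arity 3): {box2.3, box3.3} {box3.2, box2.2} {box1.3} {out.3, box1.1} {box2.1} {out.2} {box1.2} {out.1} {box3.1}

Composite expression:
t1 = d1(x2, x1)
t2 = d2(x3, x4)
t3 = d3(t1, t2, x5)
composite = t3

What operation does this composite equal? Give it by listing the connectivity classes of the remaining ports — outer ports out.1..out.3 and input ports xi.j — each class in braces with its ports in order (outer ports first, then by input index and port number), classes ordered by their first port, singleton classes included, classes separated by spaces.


Connectivity passes through glued d3-boundaries; trace each wire chain.
after d1, the pattern on (x2, x1) reads {out.1, x1.2} {out.2} {out.3, x2.2} {x1.1} {x1.3} {x2.1} {x2.3} (out.j = its outer ports)
after d2, the pattern on (x3, x4) reads {out.1} {out.2, x3.1, x3.2, x4.2} {out.3} {x3.3} {x4.1, x4.3} (out.j = its outer ports)
after d3, the pattern on (x2, x1, x3, x4, x5) reads {out.1} {out.2} {out.3, x1.2} {x1.1} {x1.3} {x2.1} {x2.2} {x2.3} {x3.1, x3.2, x4.2, x5.2} {x3.3} {x4.1, x4.3} {x5.1} {x5.3} (out.j = its outer ports)

{out.1} {out.2} {out.3, x1.2} {x1.1} {x1.3} {x2.1} {x2.2} {x2.3} {x3.1, x3.2, x4.2, x5.2} {x3.3} {x4.1, x4.3} {x5.1} {x5.3}


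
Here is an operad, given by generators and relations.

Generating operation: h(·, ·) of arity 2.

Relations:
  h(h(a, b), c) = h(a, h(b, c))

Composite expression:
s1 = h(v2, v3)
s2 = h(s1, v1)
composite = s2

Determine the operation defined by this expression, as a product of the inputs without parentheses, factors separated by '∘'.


v2 ∘ v3 ∘ v1

The h-tree's shape is irrelevant; the v-reading-order decides.
h(v2, v3) reduces to v2 ∘ v3
h(h(v2, v3), v1) reduces to v2 ∘ v3 ∘ v1


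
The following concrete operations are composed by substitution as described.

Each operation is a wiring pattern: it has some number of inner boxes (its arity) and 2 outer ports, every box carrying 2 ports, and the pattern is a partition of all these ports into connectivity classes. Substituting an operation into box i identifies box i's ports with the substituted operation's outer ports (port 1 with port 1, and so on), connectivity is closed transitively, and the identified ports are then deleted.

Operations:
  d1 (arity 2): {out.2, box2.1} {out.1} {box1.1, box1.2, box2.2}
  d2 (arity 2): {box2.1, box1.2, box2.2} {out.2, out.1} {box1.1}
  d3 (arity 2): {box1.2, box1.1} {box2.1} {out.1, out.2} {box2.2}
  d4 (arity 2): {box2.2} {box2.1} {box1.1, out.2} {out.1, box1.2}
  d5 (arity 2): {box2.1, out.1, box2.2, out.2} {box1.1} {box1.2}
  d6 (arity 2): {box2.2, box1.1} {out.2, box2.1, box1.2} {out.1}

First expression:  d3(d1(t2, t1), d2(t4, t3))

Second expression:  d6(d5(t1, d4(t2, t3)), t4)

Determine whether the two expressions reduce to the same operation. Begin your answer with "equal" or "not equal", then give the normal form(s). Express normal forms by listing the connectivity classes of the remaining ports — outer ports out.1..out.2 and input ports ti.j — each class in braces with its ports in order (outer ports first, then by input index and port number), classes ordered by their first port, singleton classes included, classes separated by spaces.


In normal form, the first expression is {out.1, out.2} {t1.1} {t1.2, t2.1, t2.2} {t3.1, t3.2, t4.2} {t4.1}
In normal form, the second expression is {out.1} {out.2, t2.1, t2.2, t4.1, t4.2} {t1.1} {t1.2} {t3.1} {t3.2}
No match — not equal.

not equal: they reduce to {out.1, out.2} {t1.1} {t1.2, t2.1, t2.2} {t3.1, t3.2, t4.2} {t4.1} and {out.1} {out.2, t2.1, t2.2, t4.1, t4.2} {t1.1} {t1.2} {t3.1} {t3.2}


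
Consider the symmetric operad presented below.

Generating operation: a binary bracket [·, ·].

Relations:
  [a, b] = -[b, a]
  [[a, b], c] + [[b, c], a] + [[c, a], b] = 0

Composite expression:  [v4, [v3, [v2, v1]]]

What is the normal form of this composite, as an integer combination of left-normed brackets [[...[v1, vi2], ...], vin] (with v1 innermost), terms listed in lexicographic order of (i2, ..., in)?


-[[[v1, v2], v3], v4]

In the tensor algebra, words opening v1 carry the v1-anchored form.
Composite bracket: [v4, [v3, [v2, v1]]]
Full expansion: 8 signed words from ab - ba (2^3 = 8).
Keep just the words that open with v1:
  sign of v1v2v3v4 is -1, so it contributes -[[[v1, v2], v3], v4]


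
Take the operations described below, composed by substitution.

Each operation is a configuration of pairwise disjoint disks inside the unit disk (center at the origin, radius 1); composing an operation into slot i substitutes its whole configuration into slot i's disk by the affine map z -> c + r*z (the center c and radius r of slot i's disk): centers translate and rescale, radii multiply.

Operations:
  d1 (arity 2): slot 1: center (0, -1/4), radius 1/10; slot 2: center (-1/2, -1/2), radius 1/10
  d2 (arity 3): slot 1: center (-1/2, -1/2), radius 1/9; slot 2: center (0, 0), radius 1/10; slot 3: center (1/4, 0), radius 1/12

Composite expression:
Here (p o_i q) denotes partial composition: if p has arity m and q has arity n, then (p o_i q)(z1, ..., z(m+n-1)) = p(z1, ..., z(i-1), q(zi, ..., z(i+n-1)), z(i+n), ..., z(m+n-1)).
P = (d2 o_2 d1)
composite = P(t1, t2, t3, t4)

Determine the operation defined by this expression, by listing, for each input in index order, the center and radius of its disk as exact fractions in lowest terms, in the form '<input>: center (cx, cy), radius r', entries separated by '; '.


Only the slot chain above each t matters under d2; compose those maps.
input t1: applying the 1 nested substitution gives center (-1/2, -1/2), radius 1/9
input t2: applying the 2 nested substitutions gives center (0, -1/40), radius 1/100
input t3: applying the 2 nested substitutions gives center (-1/20, -1/20), radius 1/100
input t4: applying the 1 nested substitution gives center (1/4, 0), radius 1/12

t1: center (-1/2, -1/2), radius 1/9; t2: center (0, -1/40), radius 1/100; t3: center (-1/20, -1/20), radius 1/100; t4: center (1/4, 0), radius 1/12


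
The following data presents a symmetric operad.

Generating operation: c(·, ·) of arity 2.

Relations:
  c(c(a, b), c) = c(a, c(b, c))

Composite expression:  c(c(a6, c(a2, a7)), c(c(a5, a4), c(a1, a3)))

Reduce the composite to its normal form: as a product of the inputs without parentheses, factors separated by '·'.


a6 · a2 · a7 · a5 · a4 · a1 · a3

Every regrouping of c is equal, so read the a-inputs in written order.
c(a2, a7) spells out as a2 · a7
c(a6, c(a2, a7)) spells out as a6 · a2 · a7
c(a5, a4) spells out as a5 · a4
c(a1, a3) spells out as a1 · a3
c(c(a5, a4), c(a1, a3)) spells out as a5 · a4 · a1 · a3
c(c(a6, c(a2, a7)), c(c(a5, a4), c(a1, a3))) spells out as a6 · a2 · a7 · a5 · a4 · a1 · a3


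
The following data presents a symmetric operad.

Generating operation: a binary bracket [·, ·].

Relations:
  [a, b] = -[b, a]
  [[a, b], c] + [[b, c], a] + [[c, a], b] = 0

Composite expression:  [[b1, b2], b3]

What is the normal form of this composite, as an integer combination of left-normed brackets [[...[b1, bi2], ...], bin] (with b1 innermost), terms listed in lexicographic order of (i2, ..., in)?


[[b1, b2], b3]

In the tensor algebra, words opening b1 carry the b1-anchored form.
Composite bracket: [[b1, b2], b3]
Under [a, b] = ab - ba we get 4 signed associative words (2^2 = 4).
Coefficients come from the b1-initial words:
  from b1b2b3, sign +1: term +[[b1, b2], b3]


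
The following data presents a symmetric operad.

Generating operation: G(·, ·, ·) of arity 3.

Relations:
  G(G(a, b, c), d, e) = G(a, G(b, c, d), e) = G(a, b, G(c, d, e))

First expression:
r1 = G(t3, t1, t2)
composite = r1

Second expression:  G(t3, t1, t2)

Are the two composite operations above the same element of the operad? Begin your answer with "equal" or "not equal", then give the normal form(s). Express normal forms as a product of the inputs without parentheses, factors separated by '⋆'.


equal; both compose to t3 ⋆ t1 ⋆ t2

The first expression reduces to t3 ⋆ t1 ⋆ t2
The second expression reduces to t3 ⋆ t1 ⋆ t2
Both agree, so they are equal.


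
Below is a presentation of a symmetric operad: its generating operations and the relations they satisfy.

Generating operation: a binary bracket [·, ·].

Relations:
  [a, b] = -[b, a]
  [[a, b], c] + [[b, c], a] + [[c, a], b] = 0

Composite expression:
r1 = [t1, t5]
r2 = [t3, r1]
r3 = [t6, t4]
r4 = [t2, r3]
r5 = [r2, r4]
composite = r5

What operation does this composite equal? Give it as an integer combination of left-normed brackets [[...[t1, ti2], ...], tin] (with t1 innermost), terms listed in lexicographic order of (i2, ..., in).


[[[[[t1, t5], t3], t2], t4], t6] - [[[[[t1, t5], t3], t2], t6], t4] - [[[[[t1, t5], t3], t4], t6], t2] + [[[[[t1, t5], t3], t6], t4], t2]

Left-normed coefficients sit on the t1-initial expansion words.
Composite bracket: [[t3, [t1, t5]], [t2, [t6, t4]]]
Expanding via [a, b] = ab - ba: 32 signed words (2^5 = 32).
Words beginning with t1 determine it all:
  t1t5t3t2t4t6 appears with sign +1, giving the term +[[[[[t1, t5], t3], t2], t4], t6]
  t1t5t3t2t6t4 appears with sign -1, giving the term -[[[[[t1, t5], t3], t2], t6], t4]
  t1t5t3t4t6t2 appears with sign -1, giving the term -[[[[[t1, t5], t3], t4], t6], t2]
  t1t5t3t6t4t2 appears with sign +1, giving the term +[[[[[t1, t5], t3], t6], t4], t2]


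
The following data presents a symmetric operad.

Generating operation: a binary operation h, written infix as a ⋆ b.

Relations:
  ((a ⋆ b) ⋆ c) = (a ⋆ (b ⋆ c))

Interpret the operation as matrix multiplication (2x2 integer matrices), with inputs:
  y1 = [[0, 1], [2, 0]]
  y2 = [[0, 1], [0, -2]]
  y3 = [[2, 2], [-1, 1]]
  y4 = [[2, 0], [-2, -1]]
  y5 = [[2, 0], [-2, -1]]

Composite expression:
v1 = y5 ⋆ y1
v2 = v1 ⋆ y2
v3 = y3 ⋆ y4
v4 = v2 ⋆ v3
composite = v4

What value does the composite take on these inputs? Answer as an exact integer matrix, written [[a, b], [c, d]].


[[16, 4], [-8, -2]]

(y5 ⋆ y1) = [[0, 2], [-2, -2]]
((y5 ⋆ y1) ⋆ y2) = [[0, -4], [0, 2]]
(y3 ⋆ y4) = [[0, -2], [-4, -1]]
(((y5 ⋆ y1) ⋆ y2) ⋆ (y3 ⋆ y4)) = [[16, 4], [-8, -2]]


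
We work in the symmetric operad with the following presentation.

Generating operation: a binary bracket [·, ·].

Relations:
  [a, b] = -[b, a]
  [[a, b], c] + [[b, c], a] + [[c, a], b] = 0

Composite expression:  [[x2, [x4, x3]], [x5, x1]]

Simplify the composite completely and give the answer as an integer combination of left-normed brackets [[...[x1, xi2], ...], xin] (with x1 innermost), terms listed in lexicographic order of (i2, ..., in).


Expand each bracket as ab - ba; the x1-initial words give the coefficients.
Composite bracket: [[x2, [x4, x3]], [x5, x1]]
Each bracket splits as ab - ba, giving 16 signed words (2^4 = 16).
Only words starting with x1 matter:
  x1x5x2x3x4 (sign -1) contributes -[[[[x1, x5], x2], x3], x4]
  x1x5x2x4x3 (sign +1) contributes +[[[[x1, x5], x2], x4], x3]
  x1x5x3x4x2 (sign +1) contributes +[[[[x1, x5], x3], x4], x2]
  x1x5x4x3x2 (sign -1) contributes -[[[[x1, x5], x4], x3], x2]

-[[[[x1, x5], x2], x3], x4] + [[[[x1, x5], x2], x4], x3] + [[[[x1, x5], x3], x4], x2] - [[[[x1, x5], x4], x3], x2]


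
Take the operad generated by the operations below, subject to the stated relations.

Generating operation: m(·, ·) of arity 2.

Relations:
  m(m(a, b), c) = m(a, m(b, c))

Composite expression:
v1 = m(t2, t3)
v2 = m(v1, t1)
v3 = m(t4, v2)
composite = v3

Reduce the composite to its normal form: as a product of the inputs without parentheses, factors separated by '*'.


t4 * t2 * t3 * t1

Key point: m is associative — brackets drop, the t-order remains.
m(t2, t3) spells out as t2 * t3
m(m(t2, t3), t1) spells out as t2 * t3 * t1
m(t4, m(m(t2, t3), t1)) spells out as t4 * t2 * t3 * t1


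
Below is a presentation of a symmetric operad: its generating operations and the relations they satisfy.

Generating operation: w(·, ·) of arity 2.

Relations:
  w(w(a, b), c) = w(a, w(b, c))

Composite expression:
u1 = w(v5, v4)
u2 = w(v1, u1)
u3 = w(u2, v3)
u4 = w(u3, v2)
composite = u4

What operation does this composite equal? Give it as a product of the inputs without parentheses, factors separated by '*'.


v1 * v5 * v4 * v3 * v2

The w-tree's shape is irrelevant; the v-reading-order decides.
w(v5, v4) collapses to v5 * v4
w(v1, w(v5, v4)) collapses to v1 * v5 * v4
w(w(v1, w(v5, v4)), v3) collapses to v1 * v5 * v4 * v3
w(w(w(v1, w(v5, v4)), v3), v2) collapses to v1 * v5 * v4 * v3 * v2


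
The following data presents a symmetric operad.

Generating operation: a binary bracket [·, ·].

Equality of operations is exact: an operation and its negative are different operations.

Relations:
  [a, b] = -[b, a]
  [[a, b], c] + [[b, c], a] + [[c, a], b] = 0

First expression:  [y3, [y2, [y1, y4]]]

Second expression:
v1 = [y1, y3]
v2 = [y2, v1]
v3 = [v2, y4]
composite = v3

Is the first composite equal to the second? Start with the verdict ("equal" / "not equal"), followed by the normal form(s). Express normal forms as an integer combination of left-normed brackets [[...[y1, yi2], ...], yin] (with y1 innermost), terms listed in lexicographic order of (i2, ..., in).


In normal form, the first expression is [[[y1, y4], y2], y3]
In normal form, the second expression is -[[[y1, y3], y2], y4]
No match — not equal.

not equal; first: [[[y1, y4], y2], y3]; second: -[[[y1, y3], y2], y4]


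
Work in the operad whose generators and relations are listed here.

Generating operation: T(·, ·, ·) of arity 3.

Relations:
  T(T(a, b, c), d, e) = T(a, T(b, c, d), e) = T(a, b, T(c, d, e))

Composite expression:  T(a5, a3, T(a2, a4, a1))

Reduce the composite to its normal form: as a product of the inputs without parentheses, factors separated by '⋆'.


Associativity of T dissolves the nesting; only the a-input order survives.
T(a2, a4, a1) collapses to a2 ⋆ a4 ⋆ a1
T(a5, a3, T(a2, a4, a1)) collapses to a5 ⋆ a3 ⋆ a2 ⋆ a4 ⋆ a1

a5 ⋆ a3 ⋆ a2 ⋆ a4 ⋆ a1


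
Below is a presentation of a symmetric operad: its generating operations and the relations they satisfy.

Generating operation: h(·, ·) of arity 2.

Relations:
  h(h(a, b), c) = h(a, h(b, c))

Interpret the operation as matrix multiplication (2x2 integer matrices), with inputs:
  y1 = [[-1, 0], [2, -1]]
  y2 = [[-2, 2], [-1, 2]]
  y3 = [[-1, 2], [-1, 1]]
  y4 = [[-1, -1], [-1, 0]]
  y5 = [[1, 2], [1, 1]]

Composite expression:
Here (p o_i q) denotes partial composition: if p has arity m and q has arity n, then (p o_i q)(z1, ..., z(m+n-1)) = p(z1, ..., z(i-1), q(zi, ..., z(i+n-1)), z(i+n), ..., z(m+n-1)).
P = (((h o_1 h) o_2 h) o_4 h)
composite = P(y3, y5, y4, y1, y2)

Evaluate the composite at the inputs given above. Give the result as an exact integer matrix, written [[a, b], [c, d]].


h(y5, y4) = [[-3, -1], [-2, -1]]
h(y3, h(y5, y4)) = [[-1, -1], [1, 0]]
h(y1, y2) = [[2, -2], [-3, 2]]
h(h(y3, h(y5, y4)), h(y1, y2)) = [[1, 0], [2, -2]]

[[1, 0], [2, -2]]


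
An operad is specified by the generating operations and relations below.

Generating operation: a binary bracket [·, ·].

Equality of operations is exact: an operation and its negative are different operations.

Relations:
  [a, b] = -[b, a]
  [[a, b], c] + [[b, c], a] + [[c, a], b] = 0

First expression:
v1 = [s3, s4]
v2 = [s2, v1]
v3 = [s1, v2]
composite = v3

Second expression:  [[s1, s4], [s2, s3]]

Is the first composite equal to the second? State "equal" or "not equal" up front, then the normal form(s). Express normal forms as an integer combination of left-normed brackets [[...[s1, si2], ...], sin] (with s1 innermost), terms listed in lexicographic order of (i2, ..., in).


Normal form of the first expression: [[[s1, s2], s3], s4] - [[[s1, s2], s4], s3] - [[[s1, s3], s4], s2] + [[[s1, s4], s3], s2]
Normal form of the second expression: [[[s1, s4], s2], s3] - [[[s1, s4], s3], s2]
No match — not equal.

not equal: they reduce to [[[s1, s2], s3], s4] - [[[s1, s2], s4], s3] - [[[s1, s3], s4], s2] + [[[s1, s4], s3], s2] and [[[s1, s4], s2], s3] - [[[s1, s4], s3], s2]


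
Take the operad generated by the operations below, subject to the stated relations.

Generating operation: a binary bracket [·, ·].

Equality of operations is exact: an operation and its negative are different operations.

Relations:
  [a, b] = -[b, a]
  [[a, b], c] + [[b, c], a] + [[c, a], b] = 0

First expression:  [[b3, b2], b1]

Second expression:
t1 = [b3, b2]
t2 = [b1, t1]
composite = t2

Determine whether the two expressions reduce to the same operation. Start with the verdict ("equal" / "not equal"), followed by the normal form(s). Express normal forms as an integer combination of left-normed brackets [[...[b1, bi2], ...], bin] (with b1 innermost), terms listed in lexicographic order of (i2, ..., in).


not equal: they reduce to [[b1, b2], b3] - [[b1, b3], b2] and -[[b1, b2], b3] + [[b1, b3], b2]

Normal form of the first expression: [[b1, b2], b3] - [[b1, b3], b2]
Normal form of the second expression: -[[b1, b2], b3] + [[b1, b3], b2]
They disagree, so not equal.


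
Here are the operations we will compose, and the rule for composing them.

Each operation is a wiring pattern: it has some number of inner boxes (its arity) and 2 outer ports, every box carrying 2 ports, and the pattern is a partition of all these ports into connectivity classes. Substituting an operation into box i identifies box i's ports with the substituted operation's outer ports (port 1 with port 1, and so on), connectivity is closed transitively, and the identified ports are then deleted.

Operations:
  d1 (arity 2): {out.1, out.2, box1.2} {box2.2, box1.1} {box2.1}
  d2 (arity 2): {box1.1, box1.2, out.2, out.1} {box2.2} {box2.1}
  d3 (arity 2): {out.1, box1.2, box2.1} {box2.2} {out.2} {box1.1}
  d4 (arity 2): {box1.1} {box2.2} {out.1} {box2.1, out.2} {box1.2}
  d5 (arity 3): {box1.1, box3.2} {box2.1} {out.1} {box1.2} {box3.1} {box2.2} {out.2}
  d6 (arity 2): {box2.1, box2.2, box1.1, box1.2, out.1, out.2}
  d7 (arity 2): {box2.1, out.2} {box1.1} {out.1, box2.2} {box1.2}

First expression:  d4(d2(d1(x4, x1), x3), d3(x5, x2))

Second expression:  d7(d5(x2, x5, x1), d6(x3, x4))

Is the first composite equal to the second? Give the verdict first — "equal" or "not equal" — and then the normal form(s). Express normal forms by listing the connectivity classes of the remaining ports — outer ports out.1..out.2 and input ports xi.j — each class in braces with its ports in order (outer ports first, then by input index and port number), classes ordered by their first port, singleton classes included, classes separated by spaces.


Normal form of the first expression: {out.1} {out.2, x2.1, x5.2} {x1.1} {x1.2, x4.1} {x2.2} {x3.1} {x3.2} {x4.2} {x5.1}
Normal form of the second expression: {out.1, out.2, x3.1, x3.2, x4.1, x4.2} {x1.1} {x1.2, x2.1} {x2.2} {x5.1} {x5.2}
No match — not equal.

not equal; first: {out.1} {out.2, x2.1, x5.2} {x1.1} {x1.2, x4.1} {x2.2} {x3.1} {x3.2} {x4.2} {x5.1}; second: {out.1, out.2, x3.1, x3.2, x4.1, x4.2} {x1.1} {x1.2, x2.1} {x2.2} {x5.1} {x5.2}


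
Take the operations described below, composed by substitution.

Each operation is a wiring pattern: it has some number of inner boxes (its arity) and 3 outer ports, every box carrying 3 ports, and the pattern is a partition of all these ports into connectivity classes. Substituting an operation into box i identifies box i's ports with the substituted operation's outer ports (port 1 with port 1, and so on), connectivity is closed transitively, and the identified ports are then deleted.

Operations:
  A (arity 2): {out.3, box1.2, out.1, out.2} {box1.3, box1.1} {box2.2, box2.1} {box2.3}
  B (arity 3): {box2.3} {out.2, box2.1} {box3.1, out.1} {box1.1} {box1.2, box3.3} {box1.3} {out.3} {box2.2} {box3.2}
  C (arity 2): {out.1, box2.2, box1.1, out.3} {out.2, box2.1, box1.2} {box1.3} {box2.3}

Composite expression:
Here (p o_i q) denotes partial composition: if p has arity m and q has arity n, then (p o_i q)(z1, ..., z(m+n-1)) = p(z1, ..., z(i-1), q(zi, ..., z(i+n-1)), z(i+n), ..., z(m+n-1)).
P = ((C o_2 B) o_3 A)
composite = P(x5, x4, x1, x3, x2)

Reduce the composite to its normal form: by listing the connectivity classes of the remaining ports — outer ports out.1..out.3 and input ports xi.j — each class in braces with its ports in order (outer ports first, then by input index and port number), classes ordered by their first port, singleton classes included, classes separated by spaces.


{out.1, out.3, x1.2, x5.1} {out.2, x2.1, x5.2} {x1.1, x1.3} {x2.2} {x2.3, x4.2} {x3.1, x3.2} {x3.3} {x4.1} {x4.3} {x5.3}

Two ports join when wires chain via C-identified ports.
the subtree at A composes to {out.1, out.2, out.3, x1.2} {x1.1, x1.3} {x3.1, x3.2} {x3.3} on (x1, x3); out.j = own outer ports
the subtree at B composes to {out.1, x2.1} {out.2, x1.2} {out.3} {x1.1, x1.3} {x2.2} {x2.3, x4.2} {x3.1, x3.2} {x3.3} {x4.1} {x4.3} on (x4, x1, x3, x2); out.j = own outer ports
the subtree at C composes to {out.1, out.3, x1.2, x5.1} {out.2, x2.1, x5.2} {x1.1, x1.3} {x2.2} {x2.3, x4.2} {x3.1, x3.2} {x3.3} {x4.1} {x4.3} {x5.3} on (x5, x4, x1, x3, x2); out.j = own outer ports


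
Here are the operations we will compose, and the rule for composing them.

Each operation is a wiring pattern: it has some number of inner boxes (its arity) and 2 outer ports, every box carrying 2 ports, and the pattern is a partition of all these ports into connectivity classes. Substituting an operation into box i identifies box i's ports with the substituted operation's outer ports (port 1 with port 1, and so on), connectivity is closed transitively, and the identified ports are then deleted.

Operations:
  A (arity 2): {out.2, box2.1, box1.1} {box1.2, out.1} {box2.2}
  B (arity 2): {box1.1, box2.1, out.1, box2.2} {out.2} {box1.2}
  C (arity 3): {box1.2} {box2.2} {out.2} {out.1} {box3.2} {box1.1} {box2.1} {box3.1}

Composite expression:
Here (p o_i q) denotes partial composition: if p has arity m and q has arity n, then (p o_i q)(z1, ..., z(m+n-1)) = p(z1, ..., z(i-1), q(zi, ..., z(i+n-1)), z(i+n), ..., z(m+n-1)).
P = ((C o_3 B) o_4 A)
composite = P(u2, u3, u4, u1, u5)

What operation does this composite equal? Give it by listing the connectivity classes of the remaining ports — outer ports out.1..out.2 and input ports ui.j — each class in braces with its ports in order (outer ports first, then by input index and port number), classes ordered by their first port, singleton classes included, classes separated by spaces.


{out.1} {out.2} {u1.1, u1.2, u4.1, u5.1} {u2.1} {u2.2} {u3.1} {u3.2} {u4.2} {u5.2}

Two ports join when wires chain via C-identified ports.
A over (u1, u5) gives {out.1, u1.2} {out.2, u1.1, u5.1} {u5.2}, out.j being that stage's outer ports
B over (u4, u1, u5) gives {out.1, u1.1, u1.2, u4.1, u5.1} {out.2} {u4.2} {u5.2}, out.j being that stage's outer ports
C over (u2, u3, u4, u1, u5) gives {out.1} {out.2} {u1.1, u1.2, u4.1, u5.1} {u2.1} {u2.2} {u3.1} {u3.2} {u4.2} {u5.2}, out.j being that stage's outer ports


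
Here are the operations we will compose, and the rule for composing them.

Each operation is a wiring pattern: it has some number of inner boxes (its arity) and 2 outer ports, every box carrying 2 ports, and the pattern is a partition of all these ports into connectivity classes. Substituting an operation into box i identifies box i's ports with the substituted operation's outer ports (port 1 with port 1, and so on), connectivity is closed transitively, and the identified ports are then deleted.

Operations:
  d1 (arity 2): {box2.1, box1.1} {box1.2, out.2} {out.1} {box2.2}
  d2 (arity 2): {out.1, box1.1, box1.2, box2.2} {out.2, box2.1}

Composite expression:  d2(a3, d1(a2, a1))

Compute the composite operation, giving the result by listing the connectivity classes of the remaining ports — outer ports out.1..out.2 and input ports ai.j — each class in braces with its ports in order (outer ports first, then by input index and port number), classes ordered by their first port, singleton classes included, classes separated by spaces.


{out.1, a2.2, a3.1, a3.2} {out.2} {a1.1, a2.1} {a1.2}

Treat the ports identified at d2 as solder joints: merge, then drop.
after d1, the pattern on (a2, a1) reads {out.1} {out.2, a2.2} {a1.1, a2.1} {a1.2} (out.j = its outer ports)
after d2, the pattern on (a3, a2, a1) reads {out.1, a2.2, a3.1, a3.2} {out.2} {a1.1, a2.1} {a1.2} (out.j = its outer ports)


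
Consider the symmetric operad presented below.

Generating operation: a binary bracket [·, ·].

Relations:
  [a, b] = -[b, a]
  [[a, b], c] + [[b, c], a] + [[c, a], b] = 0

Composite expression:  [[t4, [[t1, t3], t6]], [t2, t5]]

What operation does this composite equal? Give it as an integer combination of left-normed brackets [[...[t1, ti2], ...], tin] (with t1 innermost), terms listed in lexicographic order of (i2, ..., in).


-[[[[[t1, t3], t6], t4], t2], t5] + [[[[[t1, t3], t6], t4], t5], t2]

In the tensor algebra, words opening t1 carry the t1-anchored form.
Composite bracket: [[t4, [[t1, t3], t6]], [t2, t5]]
Applying ab - ba throughout gives 32 signed words (2^5 = 32).
Only words starting with t1 matter:
  from t1t3t6t4t2t5, sign -1: term -[[[[[t1, t3], t6], t4], t2], t5]
  from t1t3t6t4t5t2, sign +1: term +[[[[[t1, t3], t6], t4], t5], t2]


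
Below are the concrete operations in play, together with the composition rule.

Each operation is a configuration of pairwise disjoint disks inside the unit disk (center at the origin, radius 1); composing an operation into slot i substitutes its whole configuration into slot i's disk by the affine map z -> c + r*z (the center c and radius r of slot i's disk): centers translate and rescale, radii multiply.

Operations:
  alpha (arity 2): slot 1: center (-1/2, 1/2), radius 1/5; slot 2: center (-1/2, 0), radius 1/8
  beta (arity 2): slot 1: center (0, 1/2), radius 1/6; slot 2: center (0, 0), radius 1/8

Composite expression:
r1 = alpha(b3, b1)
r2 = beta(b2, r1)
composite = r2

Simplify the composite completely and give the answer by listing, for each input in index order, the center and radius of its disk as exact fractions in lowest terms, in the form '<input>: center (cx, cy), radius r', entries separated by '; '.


b1: center (-1/16, 0), radius 1/64; b2: center (0, 1/2), radius 1/6; b3: center (-1/16, 1/16), radius 1/40

Nesting under beta composes maps z -> c + r*z down each b-path.
b2 passes through 1 substitution, ending at center (0, 1/2), radius 1/6
b3 passes through 2 substitutions, ending at center (-1/16, 1/16), radius 1/40
b1 passes through 2 substitutions, ending at center (-1/16, 0), radius 1/64


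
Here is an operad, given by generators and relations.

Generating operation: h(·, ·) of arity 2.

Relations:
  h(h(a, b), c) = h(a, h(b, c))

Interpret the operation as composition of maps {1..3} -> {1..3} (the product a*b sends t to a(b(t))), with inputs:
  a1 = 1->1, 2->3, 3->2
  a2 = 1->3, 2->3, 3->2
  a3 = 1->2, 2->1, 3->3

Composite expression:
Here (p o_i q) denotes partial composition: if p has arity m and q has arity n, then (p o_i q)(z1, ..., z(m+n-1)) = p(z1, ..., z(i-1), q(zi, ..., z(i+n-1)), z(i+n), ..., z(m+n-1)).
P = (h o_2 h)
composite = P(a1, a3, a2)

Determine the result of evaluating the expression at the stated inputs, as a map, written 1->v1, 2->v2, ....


h(a3, a2) = 1->3, 2->3, 3->1
h(a1, h(a3, a2)) = 1->2, 2->2, 3->1

1->2, 2->2, 3->1


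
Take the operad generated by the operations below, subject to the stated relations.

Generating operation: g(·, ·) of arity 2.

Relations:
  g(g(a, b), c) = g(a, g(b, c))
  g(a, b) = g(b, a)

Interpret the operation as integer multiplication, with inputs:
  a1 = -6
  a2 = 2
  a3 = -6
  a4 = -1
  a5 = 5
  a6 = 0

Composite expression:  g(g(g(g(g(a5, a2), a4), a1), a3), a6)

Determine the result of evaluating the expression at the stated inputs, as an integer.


0

g(a5, a2) = 10
g(g(a5, a2), a4) = -10
g(g(g(a5, a2), a4), a1) = 60
g(g(g(g(a5, a2), a4), a1), a3) = -360
g(g(g(g(g(a5, a2), a4), a1), a3), a6) = 0


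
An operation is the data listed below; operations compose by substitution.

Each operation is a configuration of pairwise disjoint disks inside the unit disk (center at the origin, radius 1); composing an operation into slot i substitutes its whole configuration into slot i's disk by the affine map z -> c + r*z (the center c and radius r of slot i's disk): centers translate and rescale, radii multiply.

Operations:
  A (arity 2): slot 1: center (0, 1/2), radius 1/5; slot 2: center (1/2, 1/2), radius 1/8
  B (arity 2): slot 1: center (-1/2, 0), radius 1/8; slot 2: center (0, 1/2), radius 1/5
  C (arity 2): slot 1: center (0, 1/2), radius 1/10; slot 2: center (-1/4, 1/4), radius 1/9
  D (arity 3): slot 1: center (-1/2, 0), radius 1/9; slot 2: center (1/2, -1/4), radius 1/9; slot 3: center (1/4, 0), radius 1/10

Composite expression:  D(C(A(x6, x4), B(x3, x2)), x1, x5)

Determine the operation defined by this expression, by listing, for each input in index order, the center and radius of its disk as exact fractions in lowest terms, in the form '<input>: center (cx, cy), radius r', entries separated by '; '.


x1: center (1/2, -1/4), radius 1/9; x2: center (-19/36, 11/324), radius 1/405; x3: center (-173/324, 1/36), radius 1/648; x4: center (-89/180, 11/180), radius 1/720; x5: center (1/4, 0), radius 1/10; x6: center (-1/2, 11/180), radius 1/450

Follow each x-input down from D: c' goes to c + r*c', radius to r*r'.
for x6, the 3-step affine chain lands on center (-1/2, 11/180), radius 1/450
for x4, the 3-step affine chain lands on center (-89/180, 11/180), radius 1/720
for x3, the 3-step affine chain lands on center (-173/324, 1/36), radius 1/648
for x2, the 3-step affine chain lands on center (-19/36, 11/324), radius 1/405
for x1, the 1-step affine chain lands on center (1/2, -1/4), radius 1/9
for x5, the 1-step affine chain lands on center (1/4, 0), radius 1/10


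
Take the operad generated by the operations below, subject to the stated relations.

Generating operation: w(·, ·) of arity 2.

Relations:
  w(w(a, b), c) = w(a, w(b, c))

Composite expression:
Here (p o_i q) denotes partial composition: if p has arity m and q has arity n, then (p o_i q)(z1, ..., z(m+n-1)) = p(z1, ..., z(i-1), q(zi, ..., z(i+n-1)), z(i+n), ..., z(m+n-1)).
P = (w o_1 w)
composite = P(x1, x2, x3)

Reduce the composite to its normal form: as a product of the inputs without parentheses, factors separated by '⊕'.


The w-tree's shape is irrelevant; the x-reading-order decides.
w(x1, x2) unparenthesizes to x1 ⊕ x2
w(w(x1, x2), x3) unparenthesizes to x1 ⊕ x2 ⊕ x3

x1 ⊕ x2 ⊕ x3


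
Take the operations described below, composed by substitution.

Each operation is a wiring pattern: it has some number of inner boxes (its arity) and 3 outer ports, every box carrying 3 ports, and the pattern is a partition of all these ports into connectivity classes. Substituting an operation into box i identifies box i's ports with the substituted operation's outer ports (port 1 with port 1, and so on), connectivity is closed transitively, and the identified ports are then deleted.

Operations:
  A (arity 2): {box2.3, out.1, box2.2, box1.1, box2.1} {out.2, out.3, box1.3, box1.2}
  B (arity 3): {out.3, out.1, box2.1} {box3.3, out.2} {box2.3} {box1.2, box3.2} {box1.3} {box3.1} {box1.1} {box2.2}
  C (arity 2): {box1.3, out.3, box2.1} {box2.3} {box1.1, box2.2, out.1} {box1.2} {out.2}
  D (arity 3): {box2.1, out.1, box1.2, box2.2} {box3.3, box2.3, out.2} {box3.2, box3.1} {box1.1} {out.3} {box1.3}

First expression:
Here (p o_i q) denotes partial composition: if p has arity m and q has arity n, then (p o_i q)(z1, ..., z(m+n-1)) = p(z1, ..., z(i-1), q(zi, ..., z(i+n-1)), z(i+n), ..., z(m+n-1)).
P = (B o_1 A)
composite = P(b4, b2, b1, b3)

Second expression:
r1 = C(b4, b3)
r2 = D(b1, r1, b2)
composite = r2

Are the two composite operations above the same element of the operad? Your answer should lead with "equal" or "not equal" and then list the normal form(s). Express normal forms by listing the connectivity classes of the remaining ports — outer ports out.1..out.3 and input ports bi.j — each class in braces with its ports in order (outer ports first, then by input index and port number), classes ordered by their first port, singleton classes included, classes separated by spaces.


not equal: they reduce to {out.1, out.3, b1.1} {out.2, b3.3} {b1.2} {b1.3} {b2.1, b2.2, b2.3, b4.1} {b3.1} {b3.2, b4.2, b4.3} and {out.1, b1.2, b3.2, b4.1} {out.2, b2.3, b3.1, b4.3} {out.3} {b1.1} {b1.3} {b2.1, b2.2} {b3.3} {b4.2}

Normal form of the first expression: {out.1, out.3, b1.1} {out.2, b3.3} {b1.2} {b1.3} {b2.1, b2.2, b2.3, b4.1} {b3.1} {b3.2, b4.2, b4.3}
Normal form of the second expression: {out.1, b1.2, b3.2, b4.1} {out.2, b2.3, b3.1, b4.3} {out.3} {b1.1} {b1.3} {b2.1, b2.2} {b3.3} {b4.2}
The normal forms differ: not equal.


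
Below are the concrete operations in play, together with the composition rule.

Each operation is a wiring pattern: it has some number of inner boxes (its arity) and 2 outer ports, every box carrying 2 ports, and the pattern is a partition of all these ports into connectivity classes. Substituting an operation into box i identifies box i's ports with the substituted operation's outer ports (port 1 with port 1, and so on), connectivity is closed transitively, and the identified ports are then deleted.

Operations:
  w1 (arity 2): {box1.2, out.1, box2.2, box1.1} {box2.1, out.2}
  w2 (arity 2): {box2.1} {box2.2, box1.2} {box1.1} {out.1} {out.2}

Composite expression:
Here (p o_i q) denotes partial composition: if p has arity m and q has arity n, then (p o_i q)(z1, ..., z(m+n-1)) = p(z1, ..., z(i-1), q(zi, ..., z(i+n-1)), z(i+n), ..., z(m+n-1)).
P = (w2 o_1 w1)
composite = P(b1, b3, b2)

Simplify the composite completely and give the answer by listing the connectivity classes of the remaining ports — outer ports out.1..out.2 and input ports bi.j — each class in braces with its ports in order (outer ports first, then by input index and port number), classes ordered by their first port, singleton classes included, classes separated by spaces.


{out.1} {out.2} {b1.1, b1.2, b3.2} {b2.1} {b2.2, b3.1}
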